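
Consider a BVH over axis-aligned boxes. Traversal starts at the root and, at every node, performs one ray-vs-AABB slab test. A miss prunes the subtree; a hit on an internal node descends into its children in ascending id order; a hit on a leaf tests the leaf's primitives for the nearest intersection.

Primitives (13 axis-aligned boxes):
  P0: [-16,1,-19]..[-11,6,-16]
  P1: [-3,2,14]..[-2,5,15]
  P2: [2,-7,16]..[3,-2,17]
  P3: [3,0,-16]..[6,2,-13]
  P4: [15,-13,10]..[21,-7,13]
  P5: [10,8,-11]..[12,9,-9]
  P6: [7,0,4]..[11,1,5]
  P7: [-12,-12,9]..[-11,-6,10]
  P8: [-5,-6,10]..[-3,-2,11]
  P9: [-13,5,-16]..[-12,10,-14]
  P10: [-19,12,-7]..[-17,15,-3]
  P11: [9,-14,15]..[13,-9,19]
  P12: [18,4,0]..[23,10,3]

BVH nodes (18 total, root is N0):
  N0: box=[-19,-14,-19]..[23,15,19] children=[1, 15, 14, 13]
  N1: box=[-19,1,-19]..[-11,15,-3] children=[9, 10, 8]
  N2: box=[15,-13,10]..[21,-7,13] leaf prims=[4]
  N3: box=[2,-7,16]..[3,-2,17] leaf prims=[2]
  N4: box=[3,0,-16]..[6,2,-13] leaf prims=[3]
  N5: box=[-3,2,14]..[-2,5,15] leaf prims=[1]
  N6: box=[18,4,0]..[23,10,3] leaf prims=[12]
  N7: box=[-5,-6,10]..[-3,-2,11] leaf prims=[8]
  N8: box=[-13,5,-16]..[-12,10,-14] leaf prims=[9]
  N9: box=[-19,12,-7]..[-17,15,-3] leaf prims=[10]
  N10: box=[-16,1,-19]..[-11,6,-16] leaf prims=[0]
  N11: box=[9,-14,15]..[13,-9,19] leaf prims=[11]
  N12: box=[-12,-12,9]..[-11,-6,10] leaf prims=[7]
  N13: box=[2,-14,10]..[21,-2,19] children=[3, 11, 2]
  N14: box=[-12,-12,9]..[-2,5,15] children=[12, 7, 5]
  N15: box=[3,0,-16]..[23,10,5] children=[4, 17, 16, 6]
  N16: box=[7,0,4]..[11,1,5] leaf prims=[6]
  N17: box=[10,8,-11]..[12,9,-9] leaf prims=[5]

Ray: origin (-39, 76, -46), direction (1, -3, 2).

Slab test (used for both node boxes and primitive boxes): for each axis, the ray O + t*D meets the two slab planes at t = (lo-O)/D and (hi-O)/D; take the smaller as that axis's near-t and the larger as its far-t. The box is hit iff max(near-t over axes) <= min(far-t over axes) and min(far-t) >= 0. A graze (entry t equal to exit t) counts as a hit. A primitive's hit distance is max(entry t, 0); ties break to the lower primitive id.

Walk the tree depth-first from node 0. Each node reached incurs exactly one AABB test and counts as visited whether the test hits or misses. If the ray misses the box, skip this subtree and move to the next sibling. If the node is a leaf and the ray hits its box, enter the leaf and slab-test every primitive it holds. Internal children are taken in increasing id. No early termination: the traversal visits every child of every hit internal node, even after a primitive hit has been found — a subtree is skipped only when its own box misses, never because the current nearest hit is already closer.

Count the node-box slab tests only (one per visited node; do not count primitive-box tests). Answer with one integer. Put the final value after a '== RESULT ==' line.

Walk:
N0 x:[20,62] y:[61/3,30] z:[27/2,65/2] -> hit [61/3,30], descend [1, 13, 14, 15]
  N1 x:[20,28] y:[61/3,25] z:[27/2,43/2] -> hit [61/3,43/2], descend [8, 9, 10]
    N8 x:[26,27] y:[22,71/3] z:[15,16] -> miss, prune
    N9 x:[20,22] y:[61/3,64/3] z:[39/2,43/2] -> hit [61/3,64/3] leaf, test {P10@t=61/3}
    N10 x:[23,28] y:[70/3,25] z:[27/2,15] -> miss, prune
  N13 x:[41,60] y:[26,30] z:[28,65/2] -> miss, prune
  N14 x:[27,37] y:[71/3,88/3] z:[55/2,61/2] -> hit [55/2,88/3], descend [5, 7, 12]
    N5 x:[36,37] y:[71/3,74/3] z:[30,61/2] -> miss, prune
    N7 x:[34,36] y:[26,82/3] z:[28,57/2] -> miss, prune
    N12 x:[27,28] y:[82/3,88/3] z:[55/2,28] -> hit [55/2,28] leaf, test {P7@t=55/2}
  N15 x:[42,62] y:[22,76/3] z:[15,51/2] -> miss, prune

Summary -> nodes [0, 1, 8, 9, 10, 13, 14, 5, 7, 12, 15]; box-tests=11; leaf-entries=2; first=P10

== RESULT ==
11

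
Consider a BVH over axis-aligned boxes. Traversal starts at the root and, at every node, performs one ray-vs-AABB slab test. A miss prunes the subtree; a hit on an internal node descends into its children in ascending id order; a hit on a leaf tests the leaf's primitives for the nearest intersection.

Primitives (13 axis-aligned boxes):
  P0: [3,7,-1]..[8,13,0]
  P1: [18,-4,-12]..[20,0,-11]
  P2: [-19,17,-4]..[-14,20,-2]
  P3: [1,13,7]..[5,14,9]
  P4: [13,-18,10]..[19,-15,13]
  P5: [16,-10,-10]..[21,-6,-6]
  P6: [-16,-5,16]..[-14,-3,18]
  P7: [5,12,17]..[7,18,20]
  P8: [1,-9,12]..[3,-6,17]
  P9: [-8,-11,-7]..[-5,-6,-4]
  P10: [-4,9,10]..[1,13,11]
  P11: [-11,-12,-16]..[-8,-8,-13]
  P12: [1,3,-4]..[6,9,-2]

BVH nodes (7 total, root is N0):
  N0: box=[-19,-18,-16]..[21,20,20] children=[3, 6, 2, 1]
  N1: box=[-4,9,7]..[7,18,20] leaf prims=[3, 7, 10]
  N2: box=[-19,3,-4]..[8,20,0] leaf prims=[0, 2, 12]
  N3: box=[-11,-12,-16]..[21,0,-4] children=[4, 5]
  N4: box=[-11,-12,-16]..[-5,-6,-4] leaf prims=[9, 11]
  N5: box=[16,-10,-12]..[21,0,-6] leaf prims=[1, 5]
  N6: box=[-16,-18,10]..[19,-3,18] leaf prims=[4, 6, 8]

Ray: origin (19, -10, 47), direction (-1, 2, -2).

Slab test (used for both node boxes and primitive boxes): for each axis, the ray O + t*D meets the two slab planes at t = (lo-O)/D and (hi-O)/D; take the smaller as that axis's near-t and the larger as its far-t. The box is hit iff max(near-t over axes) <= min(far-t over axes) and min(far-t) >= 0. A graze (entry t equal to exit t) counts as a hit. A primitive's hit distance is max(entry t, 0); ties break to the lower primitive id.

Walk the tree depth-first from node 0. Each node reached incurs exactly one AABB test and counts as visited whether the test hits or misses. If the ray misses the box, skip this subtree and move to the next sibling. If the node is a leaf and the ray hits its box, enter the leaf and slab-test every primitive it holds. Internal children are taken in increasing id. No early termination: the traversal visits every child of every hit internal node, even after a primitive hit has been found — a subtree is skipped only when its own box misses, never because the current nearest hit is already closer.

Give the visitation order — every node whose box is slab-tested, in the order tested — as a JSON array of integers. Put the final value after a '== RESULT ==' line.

Traverse from the root:
N0 x:[-2,38] y:[-4,15] z:[27/2,63/2] -> hit [27/2,15], descend [1, 2, 3, 6]
  N1 x:[12,23] y:[19/2,14] z:[27/2,20] -> hit [27/2,14] leaf, test {P3(miss), P7@t=27/2, P10(miss)}
  N2 x:[11,38] y:[13/2,15] z:[47/2,51/2] -> miss, prune
  N3 x:[-2,30] y:[-1,5] z:[51/2,63/2] -> miss, prune
  N6 x:[0,35] y:[-4,7/2] z:[29/2,37/2] -> miss, prune

Summary -> nodes [0, 1, 2, 3, 6]; box-tests=5; leaf-entries=1; first=P7

== RESULT ==
[0, 1, 2, 3, 6]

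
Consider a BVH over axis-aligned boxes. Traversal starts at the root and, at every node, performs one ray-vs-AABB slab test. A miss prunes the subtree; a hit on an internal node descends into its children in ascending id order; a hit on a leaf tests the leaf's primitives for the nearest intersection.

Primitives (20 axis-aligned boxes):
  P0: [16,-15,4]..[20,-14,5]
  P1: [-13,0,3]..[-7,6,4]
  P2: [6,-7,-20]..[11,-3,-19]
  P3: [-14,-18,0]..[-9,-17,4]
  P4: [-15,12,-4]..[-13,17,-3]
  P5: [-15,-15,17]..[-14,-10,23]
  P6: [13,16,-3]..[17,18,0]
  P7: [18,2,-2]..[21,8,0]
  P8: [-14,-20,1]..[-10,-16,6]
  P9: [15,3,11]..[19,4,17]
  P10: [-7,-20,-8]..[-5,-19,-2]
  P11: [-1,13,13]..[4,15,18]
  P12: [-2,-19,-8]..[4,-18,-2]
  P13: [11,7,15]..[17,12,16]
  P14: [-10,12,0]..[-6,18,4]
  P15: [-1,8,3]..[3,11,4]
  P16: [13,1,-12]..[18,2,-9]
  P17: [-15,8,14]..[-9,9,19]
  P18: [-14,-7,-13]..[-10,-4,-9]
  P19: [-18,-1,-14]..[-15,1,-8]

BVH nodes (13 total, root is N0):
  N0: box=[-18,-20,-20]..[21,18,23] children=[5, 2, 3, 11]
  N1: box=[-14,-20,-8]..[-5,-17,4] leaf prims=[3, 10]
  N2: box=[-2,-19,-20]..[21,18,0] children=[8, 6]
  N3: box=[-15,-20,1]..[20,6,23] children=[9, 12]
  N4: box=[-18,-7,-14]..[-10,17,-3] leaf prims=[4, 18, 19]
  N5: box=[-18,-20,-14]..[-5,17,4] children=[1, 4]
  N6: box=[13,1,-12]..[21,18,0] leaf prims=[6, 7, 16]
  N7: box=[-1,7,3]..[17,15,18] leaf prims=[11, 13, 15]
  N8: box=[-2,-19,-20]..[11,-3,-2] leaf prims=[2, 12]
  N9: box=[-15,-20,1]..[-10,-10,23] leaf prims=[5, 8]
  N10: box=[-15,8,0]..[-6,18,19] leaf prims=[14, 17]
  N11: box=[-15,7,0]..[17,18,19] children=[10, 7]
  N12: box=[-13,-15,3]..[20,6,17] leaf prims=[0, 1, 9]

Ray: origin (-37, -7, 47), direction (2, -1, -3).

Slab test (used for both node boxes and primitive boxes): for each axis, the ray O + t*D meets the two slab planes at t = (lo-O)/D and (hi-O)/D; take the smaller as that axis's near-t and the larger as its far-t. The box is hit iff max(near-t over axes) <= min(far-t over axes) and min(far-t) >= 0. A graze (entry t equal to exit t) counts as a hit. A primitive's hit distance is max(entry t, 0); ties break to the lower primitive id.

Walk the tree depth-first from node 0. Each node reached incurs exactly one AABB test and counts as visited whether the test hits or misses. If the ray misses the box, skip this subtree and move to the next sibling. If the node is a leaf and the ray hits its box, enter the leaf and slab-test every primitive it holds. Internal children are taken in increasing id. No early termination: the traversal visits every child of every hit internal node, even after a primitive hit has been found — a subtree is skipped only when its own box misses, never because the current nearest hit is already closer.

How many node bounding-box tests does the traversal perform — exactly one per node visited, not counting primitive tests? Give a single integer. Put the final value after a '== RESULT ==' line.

Trace the traversal:
N0 x:[19/2,29] y:[-25,13] z:[8,67/3] -> hit [19/2,13], descend [2, 3, 5, 11]
  N2 x:[35/2,29] y:[-25,12] z:[47/3,67/3] -> miss, prune
  N3 x:[11,57/2] y:[-13,13] z:[8,46/3] -> hit [11,13], descend [9, 12]
    N9 x:[11,27/2] y:[3,13] z:[8,46/3] -> hit [11,13] leaf, test {P5(miss), P8(miss)}
    N12 x:[12,57/2] y:[-13,8] z:[10,44/3] -> miss, prune
  N5 x:[19/2,16] y:[-24,13] z:[43/3,61/3] -> miss, prune
  N11 x:[11,27] y:[-25,-14] z:[28/3,47/3] -> miss, prune

order=[0, 2, 3, 9, 12, 5, 11]  |boxes|=7  |leaves|=1  hit=miss

== RESULT ==
7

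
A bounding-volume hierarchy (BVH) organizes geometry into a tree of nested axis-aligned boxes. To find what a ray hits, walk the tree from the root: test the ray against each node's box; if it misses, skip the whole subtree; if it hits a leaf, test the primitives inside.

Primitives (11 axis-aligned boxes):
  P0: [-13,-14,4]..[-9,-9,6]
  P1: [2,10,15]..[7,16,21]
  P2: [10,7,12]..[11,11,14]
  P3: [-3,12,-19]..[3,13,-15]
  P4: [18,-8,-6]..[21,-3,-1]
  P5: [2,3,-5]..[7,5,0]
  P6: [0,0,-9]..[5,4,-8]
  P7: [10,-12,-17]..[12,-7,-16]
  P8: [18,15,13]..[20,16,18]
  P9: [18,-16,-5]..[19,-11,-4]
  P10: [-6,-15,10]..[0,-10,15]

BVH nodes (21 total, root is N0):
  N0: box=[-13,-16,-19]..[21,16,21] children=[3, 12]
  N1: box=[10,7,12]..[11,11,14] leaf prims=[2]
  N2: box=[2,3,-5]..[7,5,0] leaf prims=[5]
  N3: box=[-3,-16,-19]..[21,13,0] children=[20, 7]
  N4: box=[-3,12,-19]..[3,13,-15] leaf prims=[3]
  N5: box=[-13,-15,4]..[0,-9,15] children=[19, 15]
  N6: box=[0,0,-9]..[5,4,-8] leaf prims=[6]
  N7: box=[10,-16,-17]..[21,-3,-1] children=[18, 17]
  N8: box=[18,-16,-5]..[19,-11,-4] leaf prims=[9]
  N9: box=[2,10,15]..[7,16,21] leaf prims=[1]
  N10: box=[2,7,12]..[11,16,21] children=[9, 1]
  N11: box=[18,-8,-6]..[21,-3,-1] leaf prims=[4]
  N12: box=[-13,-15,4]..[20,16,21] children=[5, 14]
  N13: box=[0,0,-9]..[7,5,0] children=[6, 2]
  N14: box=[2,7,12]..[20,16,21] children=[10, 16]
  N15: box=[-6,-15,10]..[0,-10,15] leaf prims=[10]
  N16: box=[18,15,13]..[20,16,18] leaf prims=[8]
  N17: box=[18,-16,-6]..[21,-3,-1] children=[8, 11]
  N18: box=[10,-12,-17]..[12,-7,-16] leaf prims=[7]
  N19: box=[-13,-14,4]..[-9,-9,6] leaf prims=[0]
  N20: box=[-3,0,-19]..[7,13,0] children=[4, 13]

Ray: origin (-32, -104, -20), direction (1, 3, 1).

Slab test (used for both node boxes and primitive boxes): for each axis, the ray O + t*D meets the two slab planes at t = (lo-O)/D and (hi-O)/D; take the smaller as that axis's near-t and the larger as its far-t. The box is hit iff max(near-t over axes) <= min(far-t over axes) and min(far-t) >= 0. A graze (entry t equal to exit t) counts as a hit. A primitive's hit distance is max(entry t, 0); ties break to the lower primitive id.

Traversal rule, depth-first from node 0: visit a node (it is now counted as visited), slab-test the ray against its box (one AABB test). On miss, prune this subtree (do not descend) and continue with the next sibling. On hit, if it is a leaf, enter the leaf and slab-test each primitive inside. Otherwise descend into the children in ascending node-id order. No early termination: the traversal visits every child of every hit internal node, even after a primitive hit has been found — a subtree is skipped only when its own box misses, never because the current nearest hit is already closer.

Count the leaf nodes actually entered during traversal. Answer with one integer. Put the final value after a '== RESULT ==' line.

Walk:
N0 x:[19,53] y:[88/3,40] z:[1,41] -> hit [88/3,40], descend [3, 12]
  N3 x:[29,53] y:[88/3,39] z:[1,20] -> miss, prune
  N12 x:[19,52] y:[89/3,40] z:[24,41] -> hit [89/3,40], descend [5, 14]
    N5 x:[19,32] y:[89/3,95/3] z:[24,35] -> hit [89/3,95/3], descend [15, 19]
      N15 x:[26,32] y:[89/3,94/3] z:[30,35] -> hit [30,94/3] leaf, test {P10@t=30}
      N19 x:[19,23] y:[30,95/3] z:[24,26] -> miss, prune
    N14 x:[34,52] y:[37,40] z:[32,41] -> hit [37,40], descend [10, 16]
      N10 x:[34,43] y:[37,40] z:[32,41] -> hit [37,40], descend [1, 9]
        N1 x:[42,43] y:[37,115/3] z:[32,34] -> miss, prune
        N9 x:[34,39] y:[38,40] z:[35,41] -> hit [38,39] leaf, test {P1@t=38}
      N16 x:[50,52] y:[119/3,40] z:[33,38] -> miss, prune

order=[0, 3, 12, 5, 15, 19, 14, 10, 1, 9, 16]  |boxes|=11  |leaves|=2  hit=P10

== RESULT ==
2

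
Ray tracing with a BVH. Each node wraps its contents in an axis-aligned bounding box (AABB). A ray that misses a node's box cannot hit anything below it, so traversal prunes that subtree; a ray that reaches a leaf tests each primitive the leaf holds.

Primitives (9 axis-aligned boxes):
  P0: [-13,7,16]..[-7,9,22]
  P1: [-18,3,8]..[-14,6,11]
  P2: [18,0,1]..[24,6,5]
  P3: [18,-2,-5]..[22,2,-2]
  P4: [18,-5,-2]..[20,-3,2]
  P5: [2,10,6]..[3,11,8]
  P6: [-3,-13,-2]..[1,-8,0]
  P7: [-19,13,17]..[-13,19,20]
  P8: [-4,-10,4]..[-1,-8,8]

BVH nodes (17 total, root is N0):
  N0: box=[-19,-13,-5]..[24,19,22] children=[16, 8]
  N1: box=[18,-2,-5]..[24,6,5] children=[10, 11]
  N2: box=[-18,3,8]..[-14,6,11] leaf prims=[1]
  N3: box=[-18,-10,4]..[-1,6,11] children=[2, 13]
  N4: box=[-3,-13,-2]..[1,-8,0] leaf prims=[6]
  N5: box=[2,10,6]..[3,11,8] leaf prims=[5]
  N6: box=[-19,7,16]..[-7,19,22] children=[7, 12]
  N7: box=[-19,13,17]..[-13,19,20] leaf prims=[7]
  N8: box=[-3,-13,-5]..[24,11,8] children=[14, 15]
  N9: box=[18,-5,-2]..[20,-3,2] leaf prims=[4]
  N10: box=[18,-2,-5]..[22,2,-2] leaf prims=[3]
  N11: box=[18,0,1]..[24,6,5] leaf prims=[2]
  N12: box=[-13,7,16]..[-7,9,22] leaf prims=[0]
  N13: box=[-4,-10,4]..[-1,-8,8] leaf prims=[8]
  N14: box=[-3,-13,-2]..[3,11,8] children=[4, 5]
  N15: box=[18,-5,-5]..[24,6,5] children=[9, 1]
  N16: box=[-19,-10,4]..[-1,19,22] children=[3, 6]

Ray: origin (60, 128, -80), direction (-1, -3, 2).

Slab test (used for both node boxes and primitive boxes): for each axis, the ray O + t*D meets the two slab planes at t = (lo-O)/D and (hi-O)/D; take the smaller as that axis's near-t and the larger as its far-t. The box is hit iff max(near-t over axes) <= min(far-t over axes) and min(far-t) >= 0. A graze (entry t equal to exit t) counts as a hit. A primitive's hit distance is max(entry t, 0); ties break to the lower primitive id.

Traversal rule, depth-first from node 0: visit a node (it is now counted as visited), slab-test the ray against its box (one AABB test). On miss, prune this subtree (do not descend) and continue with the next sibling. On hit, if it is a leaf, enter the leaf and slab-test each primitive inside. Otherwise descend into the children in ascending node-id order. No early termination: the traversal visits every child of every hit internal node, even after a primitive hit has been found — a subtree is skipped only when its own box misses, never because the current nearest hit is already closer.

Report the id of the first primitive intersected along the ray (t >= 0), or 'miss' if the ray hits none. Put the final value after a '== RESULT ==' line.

Trace the traversal:
N0 x:[36,79] y:[109/3,47] z:[75/2,51] -> hit [75/2,47], descend [8, 16]
  N8 x:[36,63] y:[39,47] z:[75/2,44] -> hit [39,44], descend [14, 15]
    N14 x:[57,63] y:[39,47] z:[39,44] -> miss, prune
    N15 x:[36,42] y:[122/3,133/3] z:[75/2,85/2] -> hit [122/3,42], descend [1, 9]
      N1 x:[36,42] y:[122/3,130/3] z:[75/2,85/2] -> hit [122/3,42], descend [10, 11]
        N10 x:[38,42] y:[42,130/3] z:[75/2,39] -> miss, prune
        N11 x:[36,42] y:[122/3,128/3] z:[81/2,85/2] -> hit [122/3,42] leaf, test {P2@t=122/3}
      N9 x:[40,42] y:[131/3,133/3] z:[39,41] -> miss, prune
  N16 x:[61,79] y:[109/3,46] z:[42,51] -> miss, prune

order=[0, 8, 14, 15, 1, 10, 11, 9, 16]  |boxes|=9  |leaves|=1  hit=P2

== RESULT ==
2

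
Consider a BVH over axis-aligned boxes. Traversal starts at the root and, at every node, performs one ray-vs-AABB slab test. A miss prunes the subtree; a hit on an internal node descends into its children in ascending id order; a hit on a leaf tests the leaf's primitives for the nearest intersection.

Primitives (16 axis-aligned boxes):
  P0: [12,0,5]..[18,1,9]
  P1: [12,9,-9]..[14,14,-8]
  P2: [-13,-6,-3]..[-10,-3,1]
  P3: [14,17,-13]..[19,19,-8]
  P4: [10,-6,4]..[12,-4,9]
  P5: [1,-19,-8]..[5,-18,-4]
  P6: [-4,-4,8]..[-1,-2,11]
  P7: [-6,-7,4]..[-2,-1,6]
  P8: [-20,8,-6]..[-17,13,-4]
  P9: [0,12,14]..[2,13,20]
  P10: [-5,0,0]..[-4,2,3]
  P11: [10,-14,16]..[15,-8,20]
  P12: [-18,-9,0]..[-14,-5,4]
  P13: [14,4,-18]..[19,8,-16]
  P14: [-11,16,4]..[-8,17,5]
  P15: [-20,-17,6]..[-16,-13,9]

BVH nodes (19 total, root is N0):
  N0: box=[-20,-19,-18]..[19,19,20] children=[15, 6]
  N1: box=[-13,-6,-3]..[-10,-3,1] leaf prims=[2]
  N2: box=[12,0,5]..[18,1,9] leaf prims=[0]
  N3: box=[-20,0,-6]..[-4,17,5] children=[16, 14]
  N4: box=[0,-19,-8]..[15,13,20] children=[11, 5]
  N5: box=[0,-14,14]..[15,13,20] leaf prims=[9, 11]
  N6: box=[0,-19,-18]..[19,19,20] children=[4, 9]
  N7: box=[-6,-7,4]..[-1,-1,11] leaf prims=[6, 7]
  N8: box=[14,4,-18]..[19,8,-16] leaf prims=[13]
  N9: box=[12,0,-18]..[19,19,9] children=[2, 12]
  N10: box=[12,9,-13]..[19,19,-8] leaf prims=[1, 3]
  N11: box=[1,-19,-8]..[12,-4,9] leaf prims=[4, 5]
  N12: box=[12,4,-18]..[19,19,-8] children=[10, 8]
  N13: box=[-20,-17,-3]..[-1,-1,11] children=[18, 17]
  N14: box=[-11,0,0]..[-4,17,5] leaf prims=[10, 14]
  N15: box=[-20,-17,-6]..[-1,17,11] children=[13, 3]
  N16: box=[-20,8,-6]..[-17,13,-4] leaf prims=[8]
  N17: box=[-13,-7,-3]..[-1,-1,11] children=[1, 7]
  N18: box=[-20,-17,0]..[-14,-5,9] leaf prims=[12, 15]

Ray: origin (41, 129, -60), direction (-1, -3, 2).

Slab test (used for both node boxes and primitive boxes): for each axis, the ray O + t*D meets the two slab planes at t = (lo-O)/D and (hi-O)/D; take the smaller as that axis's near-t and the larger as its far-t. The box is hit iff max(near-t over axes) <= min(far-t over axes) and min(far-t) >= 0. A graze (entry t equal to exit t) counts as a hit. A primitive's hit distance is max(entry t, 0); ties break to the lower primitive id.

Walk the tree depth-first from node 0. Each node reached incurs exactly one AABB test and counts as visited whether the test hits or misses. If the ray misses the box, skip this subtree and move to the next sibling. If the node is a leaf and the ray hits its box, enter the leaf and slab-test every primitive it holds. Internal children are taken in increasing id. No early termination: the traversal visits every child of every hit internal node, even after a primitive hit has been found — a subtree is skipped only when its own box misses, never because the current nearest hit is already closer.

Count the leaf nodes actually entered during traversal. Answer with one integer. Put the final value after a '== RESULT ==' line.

Walk:
N0 x:[22,61] y:[110/3,148/3] z:[21,40] -> hit [110/3,40], descend [6, 15]
  N6 x:[22,41] y:[110/3,148/3] z:[21,40] -> hit [110/3,40], descend [4, 9]
    N4 x:[26,41] y:[116/3,148/3] z:[26,40] -> hit [116/3,40], descend [5, 11]
      N5 x:[26,41] y:[116/3,143/3] z:[37,40] -> hit [116/3,40] leaf, test {P9@t=39, P11(miss)}
      N11 x:[29,40] y:[133/3,148/3] z:[26,69/2] -> miss, prune
    N9 x:[22,29] y:[110/3,43] z:[21,69/2] -> miss, prune
  N15 x:[42,61] y:[112/3,146/3] z:[27,71/2] -> miss, prune

Summary -> nodes [0, 6, 4, 5, 11, 9, 15]; box-tests=7; leaf-entries=1; first=P9

== RESULT ==
1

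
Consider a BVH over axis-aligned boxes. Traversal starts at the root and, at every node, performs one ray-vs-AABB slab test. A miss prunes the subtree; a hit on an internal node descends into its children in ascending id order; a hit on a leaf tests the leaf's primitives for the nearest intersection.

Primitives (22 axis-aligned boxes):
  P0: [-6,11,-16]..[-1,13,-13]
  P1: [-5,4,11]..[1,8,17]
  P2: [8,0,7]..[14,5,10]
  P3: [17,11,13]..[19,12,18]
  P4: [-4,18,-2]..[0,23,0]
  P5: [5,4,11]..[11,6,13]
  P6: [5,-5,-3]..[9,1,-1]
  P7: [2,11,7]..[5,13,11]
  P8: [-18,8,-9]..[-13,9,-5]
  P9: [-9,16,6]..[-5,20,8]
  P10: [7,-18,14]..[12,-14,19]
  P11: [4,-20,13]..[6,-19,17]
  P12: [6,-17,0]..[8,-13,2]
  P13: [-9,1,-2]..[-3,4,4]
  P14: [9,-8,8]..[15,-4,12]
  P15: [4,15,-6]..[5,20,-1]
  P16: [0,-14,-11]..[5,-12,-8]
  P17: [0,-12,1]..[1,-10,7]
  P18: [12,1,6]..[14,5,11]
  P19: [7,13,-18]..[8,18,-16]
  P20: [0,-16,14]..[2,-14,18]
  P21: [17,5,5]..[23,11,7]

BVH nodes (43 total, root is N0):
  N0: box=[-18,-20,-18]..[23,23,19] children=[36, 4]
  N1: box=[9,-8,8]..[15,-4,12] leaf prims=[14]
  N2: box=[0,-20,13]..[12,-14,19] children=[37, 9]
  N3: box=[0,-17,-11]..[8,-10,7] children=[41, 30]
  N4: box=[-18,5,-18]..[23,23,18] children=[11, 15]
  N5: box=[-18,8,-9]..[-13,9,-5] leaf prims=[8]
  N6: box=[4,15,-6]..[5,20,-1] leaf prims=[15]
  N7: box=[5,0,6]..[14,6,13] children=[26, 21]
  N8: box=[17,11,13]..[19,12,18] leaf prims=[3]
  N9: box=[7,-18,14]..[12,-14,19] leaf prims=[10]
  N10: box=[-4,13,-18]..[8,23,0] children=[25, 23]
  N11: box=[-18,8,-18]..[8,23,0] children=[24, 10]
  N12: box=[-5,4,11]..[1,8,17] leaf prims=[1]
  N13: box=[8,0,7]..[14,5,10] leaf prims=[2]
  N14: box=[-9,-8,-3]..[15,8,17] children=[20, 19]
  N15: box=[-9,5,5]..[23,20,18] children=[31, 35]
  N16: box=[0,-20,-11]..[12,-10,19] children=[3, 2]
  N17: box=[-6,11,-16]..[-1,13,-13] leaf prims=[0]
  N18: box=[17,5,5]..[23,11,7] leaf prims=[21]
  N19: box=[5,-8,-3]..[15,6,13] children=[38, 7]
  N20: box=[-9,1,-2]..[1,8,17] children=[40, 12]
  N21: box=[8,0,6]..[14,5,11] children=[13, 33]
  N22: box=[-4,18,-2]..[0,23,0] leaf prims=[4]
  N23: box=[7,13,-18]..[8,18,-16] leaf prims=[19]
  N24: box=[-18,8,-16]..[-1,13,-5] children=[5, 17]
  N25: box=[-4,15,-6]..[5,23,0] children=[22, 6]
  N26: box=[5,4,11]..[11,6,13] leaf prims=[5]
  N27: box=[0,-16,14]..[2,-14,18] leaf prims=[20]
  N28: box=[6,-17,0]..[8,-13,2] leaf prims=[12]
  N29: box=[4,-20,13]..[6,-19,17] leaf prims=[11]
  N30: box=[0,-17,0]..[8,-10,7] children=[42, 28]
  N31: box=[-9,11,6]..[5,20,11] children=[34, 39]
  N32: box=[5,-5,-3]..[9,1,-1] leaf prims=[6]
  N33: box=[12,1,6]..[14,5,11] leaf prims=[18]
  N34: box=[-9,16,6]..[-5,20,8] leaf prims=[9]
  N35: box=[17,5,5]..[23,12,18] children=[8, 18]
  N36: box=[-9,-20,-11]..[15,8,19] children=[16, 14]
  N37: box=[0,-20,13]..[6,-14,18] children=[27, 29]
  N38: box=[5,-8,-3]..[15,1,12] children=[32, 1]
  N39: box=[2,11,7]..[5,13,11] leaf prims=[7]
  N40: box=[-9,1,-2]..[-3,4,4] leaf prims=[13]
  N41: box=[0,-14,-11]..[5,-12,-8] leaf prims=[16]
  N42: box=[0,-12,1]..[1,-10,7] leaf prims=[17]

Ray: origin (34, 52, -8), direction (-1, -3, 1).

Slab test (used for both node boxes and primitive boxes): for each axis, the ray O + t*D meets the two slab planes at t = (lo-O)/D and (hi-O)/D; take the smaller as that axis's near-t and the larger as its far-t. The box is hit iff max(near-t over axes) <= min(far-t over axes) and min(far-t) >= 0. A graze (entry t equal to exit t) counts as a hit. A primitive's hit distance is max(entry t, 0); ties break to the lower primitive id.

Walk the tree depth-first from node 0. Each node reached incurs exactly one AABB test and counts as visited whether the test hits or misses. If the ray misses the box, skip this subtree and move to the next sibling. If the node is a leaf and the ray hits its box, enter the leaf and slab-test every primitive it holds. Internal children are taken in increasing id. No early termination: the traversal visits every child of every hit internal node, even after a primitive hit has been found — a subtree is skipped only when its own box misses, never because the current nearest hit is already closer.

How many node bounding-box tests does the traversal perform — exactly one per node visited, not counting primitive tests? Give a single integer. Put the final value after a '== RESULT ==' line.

Traverse from the root:
N0 x:[11,52] y:[29/3,24] z:[-10,27] -> hit [11,24], descend [4, 36]
  N4 x:[11,52] y:[29/3,47/3] z:[-10,26] -> hit [11,47/3], descend [11, 15]
    N11 x:[26,52] y:[29/3,44/3] z:[-10,8] -> miss, prune
    N15 x:[11,43] y:[32/3,47/3] z:[13,26] -> hit [13,47/3], descend [31, 35]
      N31 x:[29,43] y:[32/3,41/3] z:[14,19] -> miss, prune
      N35 x:[11,17] y:[40/3,47/3] z:[13,26] -> hit [40/3,47/3], descend [8, 18]
        N8 x:[15,17] y:[40/3,41/3] z:[21,26] -> miss, prune
        N18 x:[11,17] y:[41/3,47/3] z:[13,15] -> hit [41/3,15] leaf, test {P21@t=41/3}
  N36 x:[19,43] y:[44/3,24] z:[-3,27] -> hit [19,24], descend [14, 16]
    N14 x:[19,43] y:[44/3,20] z:[5,25] -> hit [19,20], descend [19, 20]
      N19 x:[19,29] y:[46/3,20] z:[5,21] -> hit [19,20], descend [7, 38]
        N7 x:[20,29] y:[46/3,52/3] z:[14,21] -> miss, prune
        N38 x:[19,29] y:[17,20] z:[5,20] -> hit [19,20], descend [1, 32]
          N1 x:[19,25] y:[56/3,20] z:[16,20] -> hit [19,20] leaf, test {P14@t=19}
          N32 x:[25,29] y:[17,19] z:[5,7] -> miss, prune
      N20 x:[33,43] y:[44/3,17] z:[6,25] -> miss, prune
    N16 x:[22,34] y:[62/3,24] z:[-3,27] -> hit [22,24], descend [2, 3]
      N2 x:[22,34] y:[22,24] z:[21,27] -> hit [22,24], descend [9, 37]
        N9 x:[22,27] y:[22,70/3] z:[22,27] -> hit [22,70/3] leaf, test {P10@t=22}
        N37 x:[28,34] y:[22,24] z:[21,26] -> miss, prune
      N3 x:[26,34] y:[62/3,23] z:[-3,15] -> miss, prune

Visited [0, 4, 11, 15, 31, 35, 8, 18, 36, 14, 19, 7, 38, 1, 32, 20, 16, 2, 9, 37, 3]. Tests: 21 box, 3 leaf. Nearest: P21.

== RESULT ==
21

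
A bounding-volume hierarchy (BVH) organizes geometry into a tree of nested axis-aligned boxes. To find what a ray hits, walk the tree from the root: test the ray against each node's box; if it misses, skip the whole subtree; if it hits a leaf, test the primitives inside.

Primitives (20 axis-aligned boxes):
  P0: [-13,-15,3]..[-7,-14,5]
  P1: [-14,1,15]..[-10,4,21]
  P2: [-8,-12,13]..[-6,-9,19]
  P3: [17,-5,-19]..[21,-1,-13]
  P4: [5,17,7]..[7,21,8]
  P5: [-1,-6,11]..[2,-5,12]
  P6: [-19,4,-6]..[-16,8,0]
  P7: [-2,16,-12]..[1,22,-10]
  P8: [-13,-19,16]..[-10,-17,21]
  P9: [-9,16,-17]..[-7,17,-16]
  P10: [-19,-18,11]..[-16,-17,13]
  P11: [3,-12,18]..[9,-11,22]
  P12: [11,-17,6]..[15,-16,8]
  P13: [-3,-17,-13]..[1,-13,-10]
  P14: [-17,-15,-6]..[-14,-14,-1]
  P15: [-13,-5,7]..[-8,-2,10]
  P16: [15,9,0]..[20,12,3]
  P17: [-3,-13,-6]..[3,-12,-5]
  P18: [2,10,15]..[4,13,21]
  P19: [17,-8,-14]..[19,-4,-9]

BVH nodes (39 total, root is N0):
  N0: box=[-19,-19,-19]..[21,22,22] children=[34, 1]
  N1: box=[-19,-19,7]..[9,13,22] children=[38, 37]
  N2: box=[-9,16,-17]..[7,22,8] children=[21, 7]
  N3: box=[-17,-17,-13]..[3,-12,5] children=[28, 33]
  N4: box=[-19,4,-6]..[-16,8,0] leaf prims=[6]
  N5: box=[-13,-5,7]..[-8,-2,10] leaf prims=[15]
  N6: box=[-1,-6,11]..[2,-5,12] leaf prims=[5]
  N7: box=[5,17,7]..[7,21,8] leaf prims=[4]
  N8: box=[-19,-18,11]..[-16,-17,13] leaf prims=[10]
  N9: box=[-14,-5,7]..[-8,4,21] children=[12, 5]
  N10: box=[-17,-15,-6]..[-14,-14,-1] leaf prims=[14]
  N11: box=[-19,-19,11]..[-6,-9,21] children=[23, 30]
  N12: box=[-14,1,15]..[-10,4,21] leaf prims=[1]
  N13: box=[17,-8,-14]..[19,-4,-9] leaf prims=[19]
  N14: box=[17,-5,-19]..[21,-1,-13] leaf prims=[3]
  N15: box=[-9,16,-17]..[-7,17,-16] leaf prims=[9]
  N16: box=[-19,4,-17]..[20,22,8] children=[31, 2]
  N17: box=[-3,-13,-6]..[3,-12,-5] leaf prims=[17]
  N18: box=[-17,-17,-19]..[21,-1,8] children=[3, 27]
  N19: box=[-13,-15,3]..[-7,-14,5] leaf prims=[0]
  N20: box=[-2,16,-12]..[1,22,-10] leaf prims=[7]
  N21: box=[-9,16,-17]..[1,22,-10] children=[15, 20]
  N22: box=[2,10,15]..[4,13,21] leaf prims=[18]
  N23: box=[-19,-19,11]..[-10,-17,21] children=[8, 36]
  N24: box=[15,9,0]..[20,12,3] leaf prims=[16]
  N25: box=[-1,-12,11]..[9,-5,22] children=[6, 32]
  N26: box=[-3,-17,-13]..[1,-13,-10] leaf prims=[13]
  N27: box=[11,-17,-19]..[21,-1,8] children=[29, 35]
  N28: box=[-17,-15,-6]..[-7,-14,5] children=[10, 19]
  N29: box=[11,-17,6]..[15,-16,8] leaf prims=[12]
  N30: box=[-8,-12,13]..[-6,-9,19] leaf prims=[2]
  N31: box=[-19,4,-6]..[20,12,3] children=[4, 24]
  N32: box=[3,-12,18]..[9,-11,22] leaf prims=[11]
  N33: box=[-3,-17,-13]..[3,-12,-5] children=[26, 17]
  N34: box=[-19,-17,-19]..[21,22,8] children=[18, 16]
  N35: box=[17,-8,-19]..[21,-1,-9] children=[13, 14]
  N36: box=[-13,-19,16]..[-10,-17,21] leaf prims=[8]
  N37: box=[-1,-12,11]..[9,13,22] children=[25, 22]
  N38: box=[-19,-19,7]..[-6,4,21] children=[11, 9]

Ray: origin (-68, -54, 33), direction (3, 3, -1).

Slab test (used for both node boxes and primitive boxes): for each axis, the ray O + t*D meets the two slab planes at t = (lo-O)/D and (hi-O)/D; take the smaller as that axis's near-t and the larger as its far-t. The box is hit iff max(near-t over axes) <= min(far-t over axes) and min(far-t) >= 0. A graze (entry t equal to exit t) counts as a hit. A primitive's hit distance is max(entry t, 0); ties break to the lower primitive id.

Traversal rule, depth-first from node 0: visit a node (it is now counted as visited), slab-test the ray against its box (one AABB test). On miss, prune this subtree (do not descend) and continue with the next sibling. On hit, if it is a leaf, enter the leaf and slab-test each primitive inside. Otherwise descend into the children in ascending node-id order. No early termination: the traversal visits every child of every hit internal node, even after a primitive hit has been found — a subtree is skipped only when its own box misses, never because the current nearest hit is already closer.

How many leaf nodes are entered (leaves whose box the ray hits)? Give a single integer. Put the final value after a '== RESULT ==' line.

Trace the traversal:
N0 x:[49/3,89/3] y:[35/3,76/3] z:[11,52] -> hit [49/3,76/3], descend [1, 34]
  N1 x:[49/3,77/3] y:[35/3,67/3] z:[11,26] -> hit [49/3,67/3], descend [37, 38]
    N37 x:[67/3,77/3] y:[14,67/3] z:[11,22] -> miss, prune
    N38 x:[49/3,62/3] y:[35/3,58/3] z:[12,26] -> hit [49/3,58/3], descend [9, 11]
      N9 x:[18,20] y:[49/3,58/3] z:[12,26] -> hit [18,58/3], descend [5, 12]
        N5 x:[55/3,20] y:[49/3,52/3] z:[23,26] -> miss, prune
        N12 x:[18,58/3] y:[55/3,58/3] z:[12,18] -> miss, prune
      N11 x:[49/3,62/3] y:[35/3,15] z:[12,22] -> miss, prune
  N34 x:[49/3,89/3] y:[37/3,76/3] z:[25,52] -> hit [25,76/3], descend [16, 18]
    N16 x:[49/3,88/3] y:[58/3,76/3] z:[25,50] -> hit [25,76/3], descend [2, 31]
      N2 x:[59/3,25] y:[70/3,76/3] z:[25,50] -> hit [25,25], descend [7, 21]
        N7 x:[73/3,25] y:[71/3,25] z:[25,26] -> hit [25,25] leaf, test {P4@t=25}
        N21 x:[59/3,23] y:[70/3,76/3] z:[43,50] -> miss, prune
      N31 x:[49/3,88/3] y:[58/3,22] z:[30,39] -> miss, prune
    N18 x:[17,89/3] y:[37/3,53/3] z:[25,52] -> miss, prune

15 AABB tests over nodes [0, 1, 37, 38, 9, 5, 12, 11, 34, 16, 2, 7, 21, 31, 18]; 1 leaf entered; closest P4.

== RESULT ==
1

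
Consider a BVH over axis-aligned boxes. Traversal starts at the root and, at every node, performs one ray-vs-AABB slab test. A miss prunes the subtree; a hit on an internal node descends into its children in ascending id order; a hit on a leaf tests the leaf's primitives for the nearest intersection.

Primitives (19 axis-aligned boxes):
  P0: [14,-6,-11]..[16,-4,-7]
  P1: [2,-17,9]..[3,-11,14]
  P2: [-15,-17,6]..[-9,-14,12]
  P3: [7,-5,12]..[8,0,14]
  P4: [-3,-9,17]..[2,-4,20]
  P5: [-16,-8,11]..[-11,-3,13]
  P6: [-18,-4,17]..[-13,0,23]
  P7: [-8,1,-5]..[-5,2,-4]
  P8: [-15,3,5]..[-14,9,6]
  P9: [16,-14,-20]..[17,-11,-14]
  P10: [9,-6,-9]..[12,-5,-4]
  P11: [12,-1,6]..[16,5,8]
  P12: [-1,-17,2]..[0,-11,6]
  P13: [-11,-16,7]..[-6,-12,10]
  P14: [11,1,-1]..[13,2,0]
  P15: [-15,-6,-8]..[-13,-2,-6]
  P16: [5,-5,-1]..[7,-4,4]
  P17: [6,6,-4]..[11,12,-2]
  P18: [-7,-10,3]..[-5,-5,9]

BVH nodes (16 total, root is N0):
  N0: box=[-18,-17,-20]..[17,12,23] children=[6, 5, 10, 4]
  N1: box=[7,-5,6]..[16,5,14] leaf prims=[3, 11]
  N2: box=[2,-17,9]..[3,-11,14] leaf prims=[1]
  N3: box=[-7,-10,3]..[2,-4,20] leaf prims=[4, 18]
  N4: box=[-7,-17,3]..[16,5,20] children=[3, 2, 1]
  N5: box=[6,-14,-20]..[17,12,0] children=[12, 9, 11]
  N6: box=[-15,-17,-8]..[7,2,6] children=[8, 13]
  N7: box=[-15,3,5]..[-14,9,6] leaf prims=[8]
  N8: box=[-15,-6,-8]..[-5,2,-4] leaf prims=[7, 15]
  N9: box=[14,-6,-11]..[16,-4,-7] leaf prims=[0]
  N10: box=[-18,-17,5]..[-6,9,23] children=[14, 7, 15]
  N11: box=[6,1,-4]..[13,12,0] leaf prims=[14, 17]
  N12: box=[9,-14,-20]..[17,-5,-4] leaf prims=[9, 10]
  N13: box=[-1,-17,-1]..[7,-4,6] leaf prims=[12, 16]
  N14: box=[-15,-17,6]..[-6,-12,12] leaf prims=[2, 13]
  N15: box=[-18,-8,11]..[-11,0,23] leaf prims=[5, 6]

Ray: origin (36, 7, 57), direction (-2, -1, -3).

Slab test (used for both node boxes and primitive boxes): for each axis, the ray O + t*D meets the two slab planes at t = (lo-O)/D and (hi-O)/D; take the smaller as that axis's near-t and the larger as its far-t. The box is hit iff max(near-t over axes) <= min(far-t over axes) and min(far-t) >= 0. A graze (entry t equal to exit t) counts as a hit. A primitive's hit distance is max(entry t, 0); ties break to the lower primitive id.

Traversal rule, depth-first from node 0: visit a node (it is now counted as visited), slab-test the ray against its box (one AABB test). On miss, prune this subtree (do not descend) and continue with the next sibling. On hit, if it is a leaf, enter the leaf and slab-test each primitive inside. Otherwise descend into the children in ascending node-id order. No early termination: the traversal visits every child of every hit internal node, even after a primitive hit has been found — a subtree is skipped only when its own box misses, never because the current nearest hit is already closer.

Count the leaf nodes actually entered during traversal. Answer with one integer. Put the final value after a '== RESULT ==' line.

Walk:
N0 x:[19/2,27] y:[-5,24] z:[34/3,77/3] -> hit [34/3,24], descend [4, 5, 6, 10]
  N4 x:[10,43/2] y:[2,24] z:[37/3,18] -> hit [37/3,18], descend [1, 2, 3]
    N1 x:[10,29/2] y:[2,12] z:[43/3,17] -> miss, prune
    N2 x:[33/2,17] y:[18,24] z:[43/3,16] -> miss, prune
    N3 x:[17,43/2] y:[11,17] z:[37/3,18] -> hit [17,17] leaf, test {P4(miss), P18(miss)}
  N5 x:[19/2,15] y:[-5,21] z:[19,77/3] -> miss, prune
  N6 x:[29/2,51/2] y:[5,24] z:[17,65/3] -> hit [17,65/3], descend [8, 13]
    N8 x:[41/2,51/2] y:[5,13] z:[61/3,65/3] -> miss, prune
    N13 x:[29/2,37/2] y:[11,24] z:[17,58/3] -> hit [17,37/2] leaf, test {P12@t=18, P16(miss)}
  N10 x:[21,27] y:[-2,24] z:[34/3,52/3] -> miss, prune

10 AABB tests over nodes [0, 4, 1, 2, 3, 5, 6, 8, 13, 10]; 2 leaves entered; closest P12.

== RESULT ==
2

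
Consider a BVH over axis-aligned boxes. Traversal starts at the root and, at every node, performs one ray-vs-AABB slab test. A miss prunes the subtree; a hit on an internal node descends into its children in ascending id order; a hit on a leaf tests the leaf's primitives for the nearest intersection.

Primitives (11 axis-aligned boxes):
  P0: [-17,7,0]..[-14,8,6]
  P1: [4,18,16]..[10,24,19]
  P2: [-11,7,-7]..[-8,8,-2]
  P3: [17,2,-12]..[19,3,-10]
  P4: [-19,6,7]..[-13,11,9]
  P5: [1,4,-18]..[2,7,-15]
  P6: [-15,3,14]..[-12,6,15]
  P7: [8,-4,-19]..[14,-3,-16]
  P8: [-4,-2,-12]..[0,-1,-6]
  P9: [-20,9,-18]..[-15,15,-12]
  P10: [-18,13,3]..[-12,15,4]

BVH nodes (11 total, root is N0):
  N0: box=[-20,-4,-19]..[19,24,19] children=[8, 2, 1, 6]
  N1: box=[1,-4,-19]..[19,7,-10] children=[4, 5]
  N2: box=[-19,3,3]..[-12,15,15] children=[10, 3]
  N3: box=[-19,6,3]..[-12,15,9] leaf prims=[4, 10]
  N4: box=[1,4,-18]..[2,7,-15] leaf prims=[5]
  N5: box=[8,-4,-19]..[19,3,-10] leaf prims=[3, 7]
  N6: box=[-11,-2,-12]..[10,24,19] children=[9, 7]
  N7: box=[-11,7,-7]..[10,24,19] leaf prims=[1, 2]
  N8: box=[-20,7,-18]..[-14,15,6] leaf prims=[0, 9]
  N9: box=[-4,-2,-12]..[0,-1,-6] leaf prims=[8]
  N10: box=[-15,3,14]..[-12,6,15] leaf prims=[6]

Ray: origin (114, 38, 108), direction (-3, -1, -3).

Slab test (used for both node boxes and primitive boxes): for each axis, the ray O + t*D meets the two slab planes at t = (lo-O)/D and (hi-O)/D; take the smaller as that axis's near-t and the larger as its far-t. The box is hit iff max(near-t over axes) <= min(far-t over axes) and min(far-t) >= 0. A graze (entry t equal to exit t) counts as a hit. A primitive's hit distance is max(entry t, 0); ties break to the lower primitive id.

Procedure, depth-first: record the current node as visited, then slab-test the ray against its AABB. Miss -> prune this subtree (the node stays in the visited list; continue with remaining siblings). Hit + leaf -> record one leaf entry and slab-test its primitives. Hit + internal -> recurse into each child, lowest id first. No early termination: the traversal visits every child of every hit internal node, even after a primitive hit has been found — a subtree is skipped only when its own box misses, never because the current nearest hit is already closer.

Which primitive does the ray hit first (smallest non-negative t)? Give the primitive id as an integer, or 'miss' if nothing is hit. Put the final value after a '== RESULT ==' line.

Trace the traversal:
N0 x:[95/3,134/3] y:[14,42] z:[89/3,127/3] -> hit [95/3,42], descend [1, 2, 6, 8]
  N1 x:[95/3,113/3] y:[31,42] z:[118/3,127/3] -> miss, prune
  N2 x:[42,133/3] y:[23,35] z:[31,35] -> miss, prune
  N6 x:[104/3,125/3] y:[14,40] z:[89/3,40] -> hit [104/3,40], descend [7, 9]
    N7 x:[104/3,125/3] y:[14,31] z:[89/3,115/3] -> miss, prune
    N9 x:[38,118/3] y:[39,40] z:[38,40] -> hit [39,118/3] leaf, test {P8@t=39}
  N8 x:[128/3,134/3] y:[23,31] z:[34,42] -> miss, prune

Summary -> nodes [0, 1, 2, 6, 7, 9, 8]; box-tests=7; leaf-entries=1; first=P8

== RESULT ==
8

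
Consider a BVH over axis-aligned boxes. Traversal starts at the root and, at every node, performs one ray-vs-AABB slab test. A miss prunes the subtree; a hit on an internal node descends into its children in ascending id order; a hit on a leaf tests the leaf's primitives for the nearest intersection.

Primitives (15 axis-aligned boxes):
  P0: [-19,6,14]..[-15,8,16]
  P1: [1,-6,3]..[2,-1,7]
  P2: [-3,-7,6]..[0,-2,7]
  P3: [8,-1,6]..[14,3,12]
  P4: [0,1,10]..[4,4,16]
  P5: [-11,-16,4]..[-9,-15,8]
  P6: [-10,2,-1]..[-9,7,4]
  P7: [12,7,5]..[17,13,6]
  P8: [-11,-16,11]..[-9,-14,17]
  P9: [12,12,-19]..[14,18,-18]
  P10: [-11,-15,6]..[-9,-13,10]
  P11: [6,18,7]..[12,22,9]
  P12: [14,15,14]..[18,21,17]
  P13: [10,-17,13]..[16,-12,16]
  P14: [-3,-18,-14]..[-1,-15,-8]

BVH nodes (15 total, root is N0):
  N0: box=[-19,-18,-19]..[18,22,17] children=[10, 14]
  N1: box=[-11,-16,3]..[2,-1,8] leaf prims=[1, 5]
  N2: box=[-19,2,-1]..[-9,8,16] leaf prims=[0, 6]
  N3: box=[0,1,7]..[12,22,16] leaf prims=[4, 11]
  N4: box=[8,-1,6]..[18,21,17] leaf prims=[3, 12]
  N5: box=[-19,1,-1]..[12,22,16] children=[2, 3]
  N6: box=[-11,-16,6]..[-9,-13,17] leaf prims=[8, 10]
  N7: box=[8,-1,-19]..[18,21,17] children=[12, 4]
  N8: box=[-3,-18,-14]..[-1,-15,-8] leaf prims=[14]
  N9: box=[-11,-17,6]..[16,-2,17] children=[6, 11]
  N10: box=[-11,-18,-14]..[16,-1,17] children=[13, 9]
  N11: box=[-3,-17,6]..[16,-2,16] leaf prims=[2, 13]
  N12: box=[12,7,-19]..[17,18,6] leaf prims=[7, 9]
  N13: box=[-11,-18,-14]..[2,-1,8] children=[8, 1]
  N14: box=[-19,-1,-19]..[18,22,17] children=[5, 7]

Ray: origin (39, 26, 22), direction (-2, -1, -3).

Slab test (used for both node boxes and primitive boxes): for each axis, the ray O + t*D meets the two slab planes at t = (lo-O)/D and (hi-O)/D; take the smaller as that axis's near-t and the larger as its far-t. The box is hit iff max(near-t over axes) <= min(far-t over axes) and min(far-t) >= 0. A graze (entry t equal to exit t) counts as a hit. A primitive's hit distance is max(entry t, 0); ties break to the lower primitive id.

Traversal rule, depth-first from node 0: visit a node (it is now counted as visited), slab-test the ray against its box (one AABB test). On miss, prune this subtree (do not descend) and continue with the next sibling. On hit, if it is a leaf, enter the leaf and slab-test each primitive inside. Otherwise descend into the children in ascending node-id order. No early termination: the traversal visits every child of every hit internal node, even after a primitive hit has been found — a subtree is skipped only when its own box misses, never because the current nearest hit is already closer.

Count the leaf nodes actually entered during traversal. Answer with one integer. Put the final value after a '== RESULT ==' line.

Traverse from the root:
N0 x:[21/2,29] y:[4,44] z:[5/3,41/3] -> hit [21/2,41/3], descend [10, 14]
  N10 x:[23/2,25] y:[27,44] z:[5/3,12] -> miss, prune
  N14 x:[21/2,29] y:[4,27] z:[5/3,41/3] -> hit [21/2,41/3], descend [5, 7]
    N5 x:[27/2,29] y:[4,25] z:[2,23/3] -> miss, prune
    N7 x:[21/2,31/2] y:[5,27] z:[5/3,41/3] -> hit [21/2,41/3], descend [4, 12]
      N4 x:[21/2,31/2] y:[5,27] z:[5/3,16/3] -> miss, prune
      N12 x:[11,27/2] y:[8,19] z:[16/3,41/3] -> hit [11,27/2] leaf, test {P7(miss), P9@t=40/3}

order=[0, 10, 14, 5, 7, 4, 12]  |boxes|=7  |leaves|=1  hit=P9

== RESULT ==
1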